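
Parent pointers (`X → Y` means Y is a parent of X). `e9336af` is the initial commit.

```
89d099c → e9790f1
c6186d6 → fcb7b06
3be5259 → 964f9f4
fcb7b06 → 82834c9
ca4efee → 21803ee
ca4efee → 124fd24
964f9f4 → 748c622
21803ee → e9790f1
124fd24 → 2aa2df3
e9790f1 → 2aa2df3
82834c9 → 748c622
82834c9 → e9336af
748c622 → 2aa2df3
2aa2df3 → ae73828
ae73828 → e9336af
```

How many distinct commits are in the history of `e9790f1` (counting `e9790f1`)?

Walking parent pointers from e9790f1: reachable set = {2aa2df3, ae73828, e9336af, e9790f1}.
That is 4 commits.

4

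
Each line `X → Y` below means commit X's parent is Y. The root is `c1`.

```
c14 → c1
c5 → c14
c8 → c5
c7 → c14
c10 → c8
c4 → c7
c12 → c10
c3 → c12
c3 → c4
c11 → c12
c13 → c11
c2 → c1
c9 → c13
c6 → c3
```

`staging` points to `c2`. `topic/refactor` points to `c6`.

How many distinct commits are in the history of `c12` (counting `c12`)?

6

Walking parent pointers from c12: reachable set = {c1, c10, c12, c14, c5, c8}.
That is 6 commits.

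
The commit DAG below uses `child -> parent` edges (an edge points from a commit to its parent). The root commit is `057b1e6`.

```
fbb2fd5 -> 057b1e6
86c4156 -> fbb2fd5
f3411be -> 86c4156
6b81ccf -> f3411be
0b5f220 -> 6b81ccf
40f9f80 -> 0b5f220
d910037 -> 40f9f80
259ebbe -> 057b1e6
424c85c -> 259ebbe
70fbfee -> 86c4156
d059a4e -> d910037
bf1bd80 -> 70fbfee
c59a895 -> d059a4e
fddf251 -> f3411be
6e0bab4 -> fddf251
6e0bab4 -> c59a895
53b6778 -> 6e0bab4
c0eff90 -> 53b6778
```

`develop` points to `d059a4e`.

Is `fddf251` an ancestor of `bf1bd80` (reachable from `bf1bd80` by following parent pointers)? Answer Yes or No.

Ancestors of bf1bd80: {057b1e6, 70fbfee, 86c4156, bf1bd80, fbb2fd5}.
fddf251 is not in that set, so it is not an ancestor of bf1bd80.

No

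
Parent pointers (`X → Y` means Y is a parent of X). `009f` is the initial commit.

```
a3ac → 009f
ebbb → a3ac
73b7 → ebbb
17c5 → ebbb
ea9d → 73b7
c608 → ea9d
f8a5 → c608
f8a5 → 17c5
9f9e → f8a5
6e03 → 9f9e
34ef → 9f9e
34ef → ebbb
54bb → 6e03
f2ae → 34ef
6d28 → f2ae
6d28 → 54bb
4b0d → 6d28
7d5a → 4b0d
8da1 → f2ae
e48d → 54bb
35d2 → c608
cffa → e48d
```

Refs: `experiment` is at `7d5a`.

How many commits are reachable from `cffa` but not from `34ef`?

Reachable from cffa: {009f, 17c5, 54bb, 6e03, 73b7, 9f9e, a3ac, c608, cffa, e48d, ea9d, ebbb, f8a5}.
Reachable from 34ef: {009f, 17c5, 34ef, 73b7, 9f9e, a3ac, c608, ea9d, ebbb, f8a5}.
In cffa's history but not 34ef's: {54bb, 6e03, cffa, e48d} — 4 commits.

4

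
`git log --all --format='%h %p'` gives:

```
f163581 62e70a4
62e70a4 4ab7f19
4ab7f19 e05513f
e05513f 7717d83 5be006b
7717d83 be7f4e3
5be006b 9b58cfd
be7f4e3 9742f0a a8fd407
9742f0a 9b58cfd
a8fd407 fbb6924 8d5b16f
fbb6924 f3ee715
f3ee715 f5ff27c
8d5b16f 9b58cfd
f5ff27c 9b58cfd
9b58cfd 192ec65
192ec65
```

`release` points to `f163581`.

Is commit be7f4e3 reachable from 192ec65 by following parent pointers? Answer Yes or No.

No

Ancestors of 192ec65: {192ec65}.
be7f4e3 is not in that set, so it is not an ancestor of 192ec65.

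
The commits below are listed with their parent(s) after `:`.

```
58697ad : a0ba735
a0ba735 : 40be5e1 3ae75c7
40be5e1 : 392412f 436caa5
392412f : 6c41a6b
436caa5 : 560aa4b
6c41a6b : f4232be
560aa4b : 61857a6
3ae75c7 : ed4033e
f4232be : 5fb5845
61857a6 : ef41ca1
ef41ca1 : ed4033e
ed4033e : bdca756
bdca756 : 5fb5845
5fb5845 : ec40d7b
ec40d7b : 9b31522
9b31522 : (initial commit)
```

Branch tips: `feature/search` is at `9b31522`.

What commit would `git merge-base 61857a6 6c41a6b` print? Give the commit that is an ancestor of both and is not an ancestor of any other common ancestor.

Ancestors of 61857a6: {5fb5845, 61857a6, 9b31522, bdca756, ec40d7b, ed4033e, ef41ca1}.
Ancestors of 6c41a6b: {5fb5845, 6c41a6b, 9b31522, ec40d7b, f4232be}.
Common ancestors: {5fb5845, 9b31522, ec40d7b}.
Among these, 5fb5845 is not an ancestor of any other common ancestor — it is the merge base.

5fb5845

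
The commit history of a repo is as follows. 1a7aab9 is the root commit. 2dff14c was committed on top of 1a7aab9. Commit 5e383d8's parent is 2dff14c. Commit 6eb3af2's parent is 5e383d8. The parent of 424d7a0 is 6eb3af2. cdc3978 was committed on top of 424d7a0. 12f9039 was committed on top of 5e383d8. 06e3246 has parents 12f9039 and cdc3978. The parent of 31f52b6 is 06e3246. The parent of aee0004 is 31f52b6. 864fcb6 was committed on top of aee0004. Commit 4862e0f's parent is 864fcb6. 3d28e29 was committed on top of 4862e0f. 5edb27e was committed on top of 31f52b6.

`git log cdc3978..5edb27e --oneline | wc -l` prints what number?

4

Reachable from 5edb27e: {06e3246, 12f9039, 1a7aab9, 2dff14c, 31f52b6, 424d7a0, 5e383d8, 5edb27e, 6eb3af2, cdc3978}.
Reachable from cdc3978: {1a7aab9, 2dff14c, 424d7a0, 5e383d8, 6eb3af2, cdc3978}.
In 5edb27e's history but not cdc3978's: {06e3246, 12f9039, 31f52b6, 5edb27e} — 4 commits.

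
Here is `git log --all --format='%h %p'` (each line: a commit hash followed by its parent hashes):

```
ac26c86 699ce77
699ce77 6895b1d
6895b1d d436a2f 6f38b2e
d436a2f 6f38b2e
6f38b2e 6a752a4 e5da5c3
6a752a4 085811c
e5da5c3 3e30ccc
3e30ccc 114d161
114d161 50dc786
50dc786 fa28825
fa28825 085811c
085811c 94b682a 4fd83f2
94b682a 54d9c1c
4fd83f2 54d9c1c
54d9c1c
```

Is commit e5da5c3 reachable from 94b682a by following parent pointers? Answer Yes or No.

No

Ancestors of 94b682a: {54d9c1c, 94b682a}.
e5da5c3 is not in that set, so it is not an ancestor of 94b682a.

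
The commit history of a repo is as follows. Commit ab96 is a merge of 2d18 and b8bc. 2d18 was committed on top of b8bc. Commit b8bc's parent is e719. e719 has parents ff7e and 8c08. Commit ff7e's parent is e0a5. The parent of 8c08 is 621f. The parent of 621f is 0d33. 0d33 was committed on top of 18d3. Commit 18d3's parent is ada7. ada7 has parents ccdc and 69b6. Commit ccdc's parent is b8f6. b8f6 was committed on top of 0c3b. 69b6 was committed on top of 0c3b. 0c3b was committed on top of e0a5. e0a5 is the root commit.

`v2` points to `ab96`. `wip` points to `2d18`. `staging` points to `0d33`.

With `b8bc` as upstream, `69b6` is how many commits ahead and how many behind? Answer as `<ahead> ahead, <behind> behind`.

0 ahead, 10 behind

Reachable from 69b6: {0c3b, 69b6, e0a5}.
Reachable from b8bc: {0c3b, 0d33, 18d3, 621f, 69b6, 8c08, ada7, b8bc, b8f6, ccdc, e0a5, e719, ff7e}.
Only in 69b6's history (ahead): {} — 0.
Only in b8bc's history (behind): {0d33, 18d3, 621f, 8c08, ada7, b8bc, b8f6, ccdc, e719, ff7e} — 10.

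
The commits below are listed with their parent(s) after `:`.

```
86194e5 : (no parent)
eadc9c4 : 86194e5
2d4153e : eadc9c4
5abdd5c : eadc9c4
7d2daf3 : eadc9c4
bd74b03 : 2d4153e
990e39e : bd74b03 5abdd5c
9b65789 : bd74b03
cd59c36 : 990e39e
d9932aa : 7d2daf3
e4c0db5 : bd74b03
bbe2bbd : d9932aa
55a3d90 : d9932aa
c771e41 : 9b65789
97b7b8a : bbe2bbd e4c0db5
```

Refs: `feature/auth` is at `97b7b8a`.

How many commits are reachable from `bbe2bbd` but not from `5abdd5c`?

Reachable from bbe2bbd: {7d2daf3, 86194e5, bbe2bbd, d9932aa, eadc9c4}.
Reachable from 5abdd5c: {5abdd5c, 86194e5, eadc9c4}.
In bbe2bbd's history but not 5abdd5c's: {7d2daf3, bbe2bbd, d9932aa} — 3 commits.

3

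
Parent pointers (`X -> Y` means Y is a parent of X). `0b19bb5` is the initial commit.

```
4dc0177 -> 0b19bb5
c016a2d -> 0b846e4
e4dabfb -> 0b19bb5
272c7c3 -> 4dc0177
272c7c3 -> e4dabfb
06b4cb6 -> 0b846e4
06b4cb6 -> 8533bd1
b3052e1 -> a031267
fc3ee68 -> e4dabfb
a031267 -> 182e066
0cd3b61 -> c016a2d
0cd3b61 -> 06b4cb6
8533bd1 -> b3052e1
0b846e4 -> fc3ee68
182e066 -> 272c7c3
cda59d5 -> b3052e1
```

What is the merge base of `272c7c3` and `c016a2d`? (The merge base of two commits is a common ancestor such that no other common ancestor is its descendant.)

e4dabfb

Ancestors of 272c7c3: {0b19bb5, 272c7c3, 4dc0177, e4dabfb}.
Ancestors of c016a2d: {0b19bb5, 0b846e4, c016a2d, e4dabfb, fc3ee68}.
Common ancestors: {0b19bb5, e4dabfb}.
Among these, e4dabfb is not an ancestor of any other common ancestor — it is the merge base.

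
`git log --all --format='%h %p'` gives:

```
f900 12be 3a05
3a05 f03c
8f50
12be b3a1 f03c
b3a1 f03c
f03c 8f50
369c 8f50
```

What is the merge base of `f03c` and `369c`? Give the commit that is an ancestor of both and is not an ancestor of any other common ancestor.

8f50

Ancestors of f03c: {8f50, f03c}.
Ancestors of 369c: {369c, 8f50}.
Common ancestors: {8f50}.
The only common ancestor is 8f50, so it is the merge base.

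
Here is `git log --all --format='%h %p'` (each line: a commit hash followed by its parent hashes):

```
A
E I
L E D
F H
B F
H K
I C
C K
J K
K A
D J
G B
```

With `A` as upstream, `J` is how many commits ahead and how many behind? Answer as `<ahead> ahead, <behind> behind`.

2 ahead, 0 behind

Reachable from J: {A, J, K}.
Reachable from A: {A}.
Only in J's history (ahead): {J, K} — 2.
Only in A's history (behind): {} — 0.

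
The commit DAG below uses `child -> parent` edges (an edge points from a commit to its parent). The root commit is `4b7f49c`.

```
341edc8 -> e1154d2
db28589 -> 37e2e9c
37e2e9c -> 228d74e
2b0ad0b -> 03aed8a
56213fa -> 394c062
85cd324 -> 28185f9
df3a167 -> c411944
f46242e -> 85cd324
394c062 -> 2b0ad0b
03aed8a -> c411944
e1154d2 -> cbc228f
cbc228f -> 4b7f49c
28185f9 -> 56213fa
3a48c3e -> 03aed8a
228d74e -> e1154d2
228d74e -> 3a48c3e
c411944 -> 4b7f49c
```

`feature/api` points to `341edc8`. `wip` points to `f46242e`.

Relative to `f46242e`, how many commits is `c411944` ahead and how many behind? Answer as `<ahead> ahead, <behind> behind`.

Reachable from c411944: {4b7f49c, c411944}.
Reachable from f46242e: {03aed8a, 28185f9, 2b0ad0b, 394c062, 4b7f49c, 56213fa, 85cd324, c411944, f46242e}.
Only in c411944's history (ahead): {} — 0.
Only in f46242e's history (behind): {03aed8a, 28185f9, 2b0ad0b, 394c062, 56213fa, 85cd324, f46242e} — 7.

0 ahead, 7 behind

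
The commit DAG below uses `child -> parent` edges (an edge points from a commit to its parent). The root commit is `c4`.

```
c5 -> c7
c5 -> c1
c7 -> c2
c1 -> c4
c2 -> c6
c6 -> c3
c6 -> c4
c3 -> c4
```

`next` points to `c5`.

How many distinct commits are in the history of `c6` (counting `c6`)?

Walking parent pointers from c6: reachable set = {c3, c4, c6}.
That is 3 commits.

3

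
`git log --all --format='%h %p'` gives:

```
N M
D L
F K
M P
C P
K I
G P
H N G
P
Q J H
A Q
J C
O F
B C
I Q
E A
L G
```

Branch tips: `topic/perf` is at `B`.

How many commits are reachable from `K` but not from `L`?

Reachable from K: {C, G, H, I, J, K, M, N, P, Q}.
Reachable from L: {G, L, P}.
In K's history but not L's: {C, H, I, J, K, M, N, Q} — 8 commits.

8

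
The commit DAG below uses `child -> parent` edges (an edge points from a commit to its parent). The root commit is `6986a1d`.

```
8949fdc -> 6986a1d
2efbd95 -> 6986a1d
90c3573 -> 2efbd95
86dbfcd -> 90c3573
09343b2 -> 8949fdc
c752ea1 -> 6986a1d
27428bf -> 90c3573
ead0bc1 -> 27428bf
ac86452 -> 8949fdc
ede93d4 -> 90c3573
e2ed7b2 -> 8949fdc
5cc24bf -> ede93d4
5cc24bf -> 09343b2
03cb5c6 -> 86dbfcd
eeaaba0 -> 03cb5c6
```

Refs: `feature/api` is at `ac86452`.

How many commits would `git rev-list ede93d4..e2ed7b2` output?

Reachable from e2ed7b2: {6986a1d, 8949fdc, e2ed7b2}.
Reachable from ede93d4: {2efbd95, 6986a1d, 90c3573, ede93d4}.
In e2ed7b2's history but not ede93d4's: {8949fdc, e2ed7b2} — 2 commits.

2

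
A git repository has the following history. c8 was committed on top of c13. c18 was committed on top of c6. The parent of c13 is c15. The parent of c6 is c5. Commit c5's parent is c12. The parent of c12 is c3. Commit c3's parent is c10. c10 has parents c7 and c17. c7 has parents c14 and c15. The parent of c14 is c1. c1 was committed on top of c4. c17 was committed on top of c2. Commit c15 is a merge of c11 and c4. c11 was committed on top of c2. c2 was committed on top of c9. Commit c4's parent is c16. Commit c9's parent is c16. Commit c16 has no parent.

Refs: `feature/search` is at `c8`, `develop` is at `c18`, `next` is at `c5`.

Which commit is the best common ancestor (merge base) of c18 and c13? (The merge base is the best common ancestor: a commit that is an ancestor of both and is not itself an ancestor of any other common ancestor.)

Ancestors of c18: {c1, c10, c11, c12, c14, c15, c16, c17, c18, c2, c3, c4, c5, c6, c7, c9}.
Ancestors of c13: {c11, c13, c15, c16, c2, c4, c9}.
Common ancestors: {c11, c15, c16, c2, c4, c9}.
Among these, c15 is not an ancestor of any other common ancestor — it is the merge base.

c15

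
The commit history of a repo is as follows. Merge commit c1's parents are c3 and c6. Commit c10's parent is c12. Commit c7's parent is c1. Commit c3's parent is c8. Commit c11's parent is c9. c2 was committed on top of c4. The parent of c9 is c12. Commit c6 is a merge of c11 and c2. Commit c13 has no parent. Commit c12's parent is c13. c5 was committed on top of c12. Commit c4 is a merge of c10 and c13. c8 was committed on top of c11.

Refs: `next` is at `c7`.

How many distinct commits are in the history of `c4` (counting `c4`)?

4

Walking parent pointers from c4: reachable set = {c10, c12, c13, c4}.
That is 4 commits.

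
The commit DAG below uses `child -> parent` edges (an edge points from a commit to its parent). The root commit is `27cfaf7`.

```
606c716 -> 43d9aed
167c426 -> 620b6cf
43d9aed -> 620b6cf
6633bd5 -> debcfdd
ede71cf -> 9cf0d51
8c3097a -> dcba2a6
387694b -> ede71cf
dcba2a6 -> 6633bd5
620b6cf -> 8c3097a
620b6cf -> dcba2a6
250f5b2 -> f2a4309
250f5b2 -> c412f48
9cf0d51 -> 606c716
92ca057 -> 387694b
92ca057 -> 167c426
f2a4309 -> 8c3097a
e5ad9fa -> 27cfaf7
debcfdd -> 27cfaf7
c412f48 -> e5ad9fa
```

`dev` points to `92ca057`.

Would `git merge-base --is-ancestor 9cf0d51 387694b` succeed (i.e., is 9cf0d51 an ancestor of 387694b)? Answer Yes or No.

Ancestors of 387694b (commits reachable by following parents): {27cfaf7, 387694b, 43d9aed, 606c716, 620b6cf, 6633bd5, 8c3097a, 9cf0d51, dcba2a6, debcfdd, ede71cf}.
9cf0d51 is in that set, so it is an ancestor of 387694b.

Yes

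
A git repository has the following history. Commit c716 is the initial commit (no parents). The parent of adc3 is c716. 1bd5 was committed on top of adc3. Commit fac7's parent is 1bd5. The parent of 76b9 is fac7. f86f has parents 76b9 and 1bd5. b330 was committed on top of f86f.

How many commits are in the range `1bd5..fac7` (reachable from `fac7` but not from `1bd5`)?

1

Reachable from fac7: {1bd5, adc3, c716, fac7}.
Reachable from 1bd5: {1bd5, adc3, c716}.
In fac7's history but not 1bd5's: {fac7} — 1 commit.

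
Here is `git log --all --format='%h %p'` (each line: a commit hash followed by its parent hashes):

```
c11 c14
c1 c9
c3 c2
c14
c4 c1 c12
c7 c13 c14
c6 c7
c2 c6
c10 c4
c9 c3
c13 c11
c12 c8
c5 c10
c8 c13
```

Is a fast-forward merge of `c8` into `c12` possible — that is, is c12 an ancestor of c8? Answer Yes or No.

A fast-forward from c12 to c8 is possible iff c12 is an ancestor of c8.
Ancestors of c8: {c11, c13, c14, c8}.
c12 is not among them, so fast-forward is not possible.

No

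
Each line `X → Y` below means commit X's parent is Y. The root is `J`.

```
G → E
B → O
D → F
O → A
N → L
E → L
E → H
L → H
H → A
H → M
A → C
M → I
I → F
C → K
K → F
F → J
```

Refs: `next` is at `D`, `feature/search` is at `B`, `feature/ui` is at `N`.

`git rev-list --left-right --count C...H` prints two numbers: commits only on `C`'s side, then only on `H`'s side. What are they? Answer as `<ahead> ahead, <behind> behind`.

0 ahead, 4 behind

Reachable from C: {C, F, J, K}.
Reachable from H: {A, C, F, H, I, J, K, M}.
Only in C's history (ahead): {} — 0.
Only in H's history (behind): {A, H, I, M} — 4.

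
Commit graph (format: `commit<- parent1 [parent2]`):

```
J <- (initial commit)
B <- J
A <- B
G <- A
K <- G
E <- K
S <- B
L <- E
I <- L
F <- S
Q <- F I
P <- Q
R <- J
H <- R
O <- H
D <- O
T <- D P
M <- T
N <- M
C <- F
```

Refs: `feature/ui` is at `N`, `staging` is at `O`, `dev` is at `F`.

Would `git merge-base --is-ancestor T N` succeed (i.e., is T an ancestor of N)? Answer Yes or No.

Yes

Ancestors of N (commits reachable by following parents): {A, B, D, E, F, G, H, I, J, K, L, M, N, O, P, Q, R, S, T}.
T is in that set, so it is an ancestor of N.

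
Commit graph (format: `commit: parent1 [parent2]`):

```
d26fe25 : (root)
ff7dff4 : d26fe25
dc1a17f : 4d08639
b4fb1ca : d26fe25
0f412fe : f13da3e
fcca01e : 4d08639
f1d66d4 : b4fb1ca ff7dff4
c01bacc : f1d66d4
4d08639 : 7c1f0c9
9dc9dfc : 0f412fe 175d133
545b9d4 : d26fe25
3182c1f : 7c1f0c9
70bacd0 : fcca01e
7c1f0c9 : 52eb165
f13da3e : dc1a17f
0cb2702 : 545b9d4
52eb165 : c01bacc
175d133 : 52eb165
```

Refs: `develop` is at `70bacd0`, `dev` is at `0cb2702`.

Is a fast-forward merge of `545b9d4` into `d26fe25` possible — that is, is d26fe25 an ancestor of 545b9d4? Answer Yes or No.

A fast-forward from d26fe25 to 545b9d4 is possible iff d26fe25 is an ancestor of 545b9d4.
Ancestors of 545b9d4: {545b9d4, d26fe25}.
d26fe25 is among them, so fast-forward is possible.

Yes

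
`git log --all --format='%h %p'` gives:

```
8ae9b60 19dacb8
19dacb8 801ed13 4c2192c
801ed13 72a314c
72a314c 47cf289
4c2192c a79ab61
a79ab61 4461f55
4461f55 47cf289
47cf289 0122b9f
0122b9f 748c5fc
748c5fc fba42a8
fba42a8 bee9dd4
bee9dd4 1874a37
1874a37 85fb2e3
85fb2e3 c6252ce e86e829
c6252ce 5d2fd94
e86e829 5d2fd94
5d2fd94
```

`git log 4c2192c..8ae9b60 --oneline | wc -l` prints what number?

Reachable from 8ae9b60: {0122b9f, 1874a37, 19dacb8, 4461f55, 47cf289, 4c2192c, 5d2fd94, 72a314c, 748c5fc, 801ed13, 85fb2e3, 8ae9b60, a79ab61, bee9dd4, c6252ce, e86e829, fba42a8}.
Reachable from 4c2192c: {0122b9f, 1874a37, 4461f55, 47cf289, 4c2192c, 5d2fd94, 748c5fc, 85fb2e3, a79ab61, bee9dd4, c6252ce, e86e829, fba42a8}.
In 8ae9b60's history but not 4c2192c's: {19dacb8, 72a314c, 801ed13, 8ae9b60} — 4 commits.

4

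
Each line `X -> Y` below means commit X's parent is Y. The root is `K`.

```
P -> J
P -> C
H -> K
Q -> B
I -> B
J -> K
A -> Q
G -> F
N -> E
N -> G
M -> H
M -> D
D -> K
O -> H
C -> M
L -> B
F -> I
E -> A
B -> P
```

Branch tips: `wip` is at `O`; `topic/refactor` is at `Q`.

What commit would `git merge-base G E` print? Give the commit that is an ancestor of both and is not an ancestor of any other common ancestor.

Ancestors of G: {B, C, D, F, G, H, I, J, K, M, P}.
Ancestors of E: {A, B, C, D, E, H, J, K, M, P, Q}.
Common ancestors: {B, C, D, H, J, K, M, P}.
Among these, B is not an ancestor of any other common ancestor — it is the merge base.

B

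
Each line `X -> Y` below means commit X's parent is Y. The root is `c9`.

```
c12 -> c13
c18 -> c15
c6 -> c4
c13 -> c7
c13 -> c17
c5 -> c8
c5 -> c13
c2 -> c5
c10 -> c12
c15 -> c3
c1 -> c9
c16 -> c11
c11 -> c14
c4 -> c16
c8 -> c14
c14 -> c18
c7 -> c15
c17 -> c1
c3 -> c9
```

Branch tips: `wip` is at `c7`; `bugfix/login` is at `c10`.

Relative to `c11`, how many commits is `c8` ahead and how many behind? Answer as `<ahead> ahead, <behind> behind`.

1 ahead, 1 behind

Reachable from c8: {c14, c15, c18, c3, c8, c9}.
Reachable from c11: {c11, c14, c15, c18, c3, c9}.
Only in c8's history (ahead): {c8} — 1.
Only in c11's history (behind): {c11} — 1.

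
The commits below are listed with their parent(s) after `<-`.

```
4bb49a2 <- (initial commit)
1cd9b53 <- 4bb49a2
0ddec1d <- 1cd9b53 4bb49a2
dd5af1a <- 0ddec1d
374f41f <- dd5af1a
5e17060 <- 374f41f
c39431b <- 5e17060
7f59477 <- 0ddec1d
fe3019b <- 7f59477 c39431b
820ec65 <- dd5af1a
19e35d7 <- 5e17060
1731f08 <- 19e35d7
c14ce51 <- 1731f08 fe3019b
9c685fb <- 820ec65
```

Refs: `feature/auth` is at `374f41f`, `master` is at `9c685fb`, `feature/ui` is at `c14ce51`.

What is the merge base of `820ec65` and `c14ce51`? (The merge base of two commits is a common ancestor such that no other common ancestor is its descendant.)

dd5af1a

Ancestors of 820ec65: {0ddec1d, 1cd9b53, 4bb49a2, 820ec65, dd5af1a}.
Ancestors of c14ce51: {0ddec1d, 1731f08, 19e35d7, 1cd9b53, 374f41f, 4bb49a2, 5e17060, 7f59477, c14ce51, c39431b, dd5af1a, fe3019b}.
Common ancestors: {0ddec1d, 1cd9b53, 4bb49a2, dd5af1a}.
Among these, dd5af1a is not an ancestor of any other common ancestor — it is the merge base.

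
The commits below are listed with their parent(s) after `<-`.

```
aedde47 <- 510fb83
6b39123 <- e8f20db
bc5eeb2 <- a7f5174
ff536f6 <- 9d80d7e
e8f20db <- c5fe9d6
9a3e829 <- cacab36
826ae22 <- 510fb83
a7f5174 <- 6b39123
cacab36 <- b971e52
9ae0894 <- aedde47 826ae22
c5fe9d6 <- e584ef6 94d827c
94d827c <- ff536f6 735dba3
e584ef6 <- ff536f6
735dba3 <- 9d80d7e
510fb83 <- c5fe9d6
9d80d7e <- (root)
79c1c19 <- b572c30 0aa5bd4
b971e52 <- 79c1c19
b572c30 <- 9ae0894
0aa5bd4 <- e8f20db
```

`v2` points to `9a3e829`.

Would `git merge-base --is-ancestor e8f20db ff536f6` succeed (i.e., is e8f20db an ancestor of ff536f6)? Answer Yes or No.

No

Ancestors of ff536f6: {9d80d7e, ff536f6}.
e8f20db is not in that set, so it is not an ancestor of ff536f6.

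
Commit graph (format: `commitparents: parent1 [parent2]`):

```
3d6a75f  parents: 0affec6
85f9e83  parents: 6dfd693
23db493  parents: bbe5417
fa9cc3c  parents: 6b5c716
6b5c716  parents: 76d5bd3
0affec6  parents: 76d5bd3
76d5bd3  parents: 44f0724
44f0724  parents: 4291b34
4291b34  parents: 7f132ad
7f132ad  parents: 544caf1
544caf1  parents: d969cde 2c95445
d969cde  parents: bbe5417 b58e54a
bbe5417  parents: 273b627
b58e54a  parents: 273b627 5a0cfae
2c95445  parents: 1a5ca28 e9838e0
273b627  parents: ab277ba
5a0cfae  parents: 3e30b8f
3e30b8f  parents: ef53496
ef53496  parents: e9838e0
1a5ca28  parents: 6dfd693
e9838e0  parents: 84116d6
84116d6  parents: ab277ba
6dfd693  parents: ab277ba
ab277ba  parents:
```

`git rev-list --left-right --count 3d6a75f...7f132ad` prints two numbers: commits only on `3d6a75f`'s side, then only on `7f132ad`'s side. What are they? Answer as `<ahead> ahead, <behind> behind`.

Reachable from 3d6a75f: {0affec6, 1a5ca28, 273b627, 2c95445, 3d6a75f, 3e30b8f, 4291b34, 44f0724, 544caf1, 5a0cfae, 6dfd693, 76d5bd3, 7f132ad, 84116d6, ab277ba, b58e54a, bbe5417, d969cde, e9838e0, ef53496}.
Reachable from 7f132ad: {1a5ca28, 273b627, 2c95445, 3e30b8f, 544caf1, 5a0cfae, 6dfd693, 7f132ad, 84116d6, ab277ba, b58e54a, bbe5417, d969cde, e9838e0, ef53496}.
Only in 3d6a75f's history (ahead): {0affec6, 3d6a75f, 4291b34, 44f0724, 76d5bd3} — 5.
Only in 7f132ad's history (behind): {} — 0.

5 ahead, 0 behind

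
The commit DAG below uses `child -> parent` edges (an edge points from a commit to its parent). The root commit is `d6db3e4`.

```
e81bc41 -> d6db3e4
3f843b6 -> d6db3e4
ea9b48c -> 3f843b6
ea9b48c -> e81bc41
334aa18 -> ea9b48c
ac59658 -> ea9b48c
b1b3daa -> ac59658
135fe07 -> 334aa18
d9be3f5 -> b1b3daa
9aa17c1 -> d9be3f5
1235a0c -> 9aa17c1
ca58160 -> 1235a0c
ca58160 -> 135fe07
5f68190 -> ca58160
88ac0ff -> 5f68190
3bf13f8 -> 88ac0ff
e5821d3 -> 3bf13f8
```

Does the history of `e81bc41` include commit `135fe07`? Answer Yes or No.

Ancestors of e81bc41: {d6db3e4, e81bc41}.
135fe07 is not in that set, so it is not an ancestor of e81bc41.

No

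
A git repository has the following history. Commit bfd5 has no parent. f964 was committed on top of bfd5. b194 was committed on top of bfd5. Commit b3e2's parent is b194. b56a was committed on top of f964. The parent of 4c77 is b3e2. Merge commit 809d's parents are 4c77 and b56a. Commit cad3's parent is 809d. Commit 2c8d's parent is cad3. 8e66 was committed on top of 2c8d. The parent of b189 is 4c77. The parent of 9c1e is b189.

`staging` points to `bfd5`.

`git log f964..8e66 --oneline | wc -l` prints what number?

8

Reachable from 8e66: {2c8d, 4c77, 809d, 8e66, b194, b3e2, b56a, bfd5, cad3, f964}.
Reachable from f964: {bfd5, f964}.
In 8e66's history but not f964's: {2c8d, 4c77, 809d, 8e66, b194, b3e2, b56a, cad3} — 8 commits.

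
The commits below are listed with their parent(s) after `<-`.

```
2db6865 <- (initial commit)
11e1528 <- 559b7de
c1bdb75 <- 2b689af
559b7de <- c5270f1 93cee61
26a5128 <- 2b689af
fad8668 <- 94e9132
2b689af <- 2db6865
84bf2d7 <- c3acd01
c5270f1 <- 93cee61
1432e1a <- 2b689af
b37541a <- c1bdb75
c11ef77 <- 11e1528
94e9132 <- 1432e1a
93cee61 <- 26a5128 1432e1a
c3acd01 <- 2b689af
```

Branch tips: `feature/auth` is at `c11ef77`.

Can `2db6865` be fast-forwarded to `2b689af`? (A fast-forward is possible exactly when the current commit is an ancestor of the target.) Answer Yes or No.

A fast-forward from 2db6865 to 2b689af is possible iff 2db6865 is an ancestor of 2b689af.
Ancestors of 2b689af: {2b689af, 2db6865}.
2db6865 is among them, so fast-forward is possible.

Yes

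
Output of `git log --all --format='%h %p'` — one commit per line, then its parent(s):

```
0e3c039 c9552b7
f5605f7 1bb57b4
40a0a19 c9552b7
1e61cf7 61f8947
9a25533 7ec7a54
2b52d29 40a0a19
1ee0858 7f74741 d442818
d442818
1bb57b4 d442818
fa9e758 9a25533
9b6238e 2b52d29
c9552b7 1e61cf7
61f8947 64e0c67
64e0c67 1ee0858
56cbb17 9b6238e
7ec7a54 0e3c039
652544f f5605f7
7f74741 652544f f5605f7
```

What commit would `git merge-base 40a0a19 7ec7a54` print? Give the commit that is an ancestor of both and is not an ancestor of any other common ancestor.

c9552b7

Ancestors of 40a0a19: {1bb57b4, 1e61cf7, 1ee0858, 40a0a19, 61f8947, 64e0c67, 652544f, 7f74741, c9552b7, d442818, f5605f7}.
Ancestors of 7ec7a54: {0e3c039, 1bb57b4, 1e61cf7, 1ee0858, 61f8947, 64e0c67, 652544f, 7ec7a54, 7f74741, c9552b7, d442818, f5605f7}.
Common ancestors: {1bb57b4, 1e61cf7, 1ee0858, 61f8947, 64e0c67, 652544f, 7f74741, c9552b7, d442818, f5605f7}.
Among these, c9552b7 is not an ancestor of any other common ancestor — it is the merge base.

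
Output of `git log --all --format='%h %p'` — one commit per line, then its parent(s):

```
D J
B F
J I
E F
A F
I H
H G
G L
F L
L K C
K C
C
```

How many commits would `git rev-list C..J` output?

Reachable from J: {C, G, H, I, J, K, L}.
Reachable from C: {C}.
In J's history but not C's: {G, H, I, J, K, L} — 6 commits.

6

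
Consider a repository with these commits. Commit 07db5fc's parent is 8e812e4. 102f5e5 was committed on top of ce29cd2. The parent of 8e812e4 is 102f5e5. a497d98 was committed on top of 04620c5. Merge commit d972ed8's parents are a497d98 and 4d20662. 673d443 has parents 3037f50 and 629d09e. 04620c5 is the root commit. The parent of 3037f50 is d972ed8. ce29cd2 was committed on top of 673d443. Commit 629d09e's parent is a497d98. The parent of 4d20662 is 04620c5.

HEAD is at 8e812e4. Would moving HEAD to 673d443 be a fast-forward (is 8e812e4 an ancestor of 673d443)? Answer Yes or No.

No

A fast-forward from 8e812e4 to 673d443 is possible iff 8e812e4 is an ancestor of 673d443.
Ancestors of 673d443: {04620c5, 3037f50, 4d20662, 629d09e, 673d443, a497d98, d972ed8}.
8e812e4 is not among them, so fast-forward is not possible.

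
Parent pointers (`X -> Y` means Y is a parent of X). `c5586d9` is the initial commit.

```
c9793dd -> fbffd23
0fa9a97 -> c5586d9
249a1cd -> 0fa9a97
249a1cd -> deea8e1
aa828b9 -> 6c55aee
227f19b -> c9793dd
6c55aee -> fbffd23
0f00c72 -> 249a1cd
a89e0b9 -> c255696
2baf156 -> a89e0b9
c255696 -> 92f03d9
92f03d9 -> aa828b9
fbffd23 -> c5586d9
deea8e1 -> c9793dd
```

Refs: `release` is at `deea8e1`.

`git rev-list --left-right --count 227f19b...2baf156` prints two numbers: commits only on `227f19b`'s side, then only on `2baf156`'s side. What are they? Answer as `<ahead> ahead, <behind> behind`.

Reachable from 227f19b: {227f19b, c5586d9, c9793dd, fbffd23}.
Reachable from 2baf156: {2baf156, 6c55aee, 92f03d9, a89e0b9, aa828b9, c255696, c5586d9, fbffd23}.
Only in 227f19b's history (ahead): {227f19b, c9793dd} — 2.
Only in 2baf156's history (behind): {2baf156, 6c55aee, 92f03d9, a89e0b9, aa828b9, c255696} — 6.

2 ahead, 6 behind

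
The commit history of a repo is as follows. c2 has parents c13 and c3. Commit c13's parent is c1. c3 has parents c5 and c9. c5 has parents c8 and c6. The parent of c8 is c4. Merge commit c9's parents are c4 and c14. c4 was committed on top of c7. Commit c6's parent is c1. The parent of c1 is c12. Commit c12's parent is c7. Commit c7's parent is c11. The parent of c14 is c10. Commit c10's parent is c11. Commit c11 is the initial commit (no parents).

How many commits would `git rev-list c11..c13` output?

4

Reachable from c13: {c1, c11, c12, c13, c7}.
Reachable from c11: {c11}.
In c13's history but not c11's: {c1, c12, c13, c7} — 4 commits.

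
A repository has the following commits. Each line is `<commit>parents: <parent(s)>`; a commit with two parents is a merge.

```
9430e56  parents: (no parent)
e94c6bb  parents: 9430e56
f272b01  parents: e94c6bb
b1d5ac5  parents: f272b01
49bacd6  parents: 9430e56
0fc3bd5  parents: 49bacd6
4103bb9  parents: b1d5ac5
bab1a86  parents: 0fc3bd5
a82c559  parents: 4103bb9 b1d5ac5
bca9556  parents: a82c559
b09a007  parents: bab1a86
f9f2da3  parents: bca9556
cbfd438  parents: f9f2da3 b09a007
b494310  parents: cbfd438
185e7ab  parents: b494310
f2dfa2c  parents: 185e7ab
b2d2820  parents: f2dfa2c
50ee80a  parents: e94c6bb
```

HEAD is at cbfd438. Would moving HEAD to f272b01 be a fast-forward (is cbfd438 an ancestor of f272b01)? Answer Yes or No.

No

A fast-forward from cbfd438 to f272b01 is possible iff cbfd438 is an ancestor of f272b01.
Ancestors of f272b01: {9430e56, e94c6bb, f272b01}.
cbfd438 is not among them, so fast-forward is not possible.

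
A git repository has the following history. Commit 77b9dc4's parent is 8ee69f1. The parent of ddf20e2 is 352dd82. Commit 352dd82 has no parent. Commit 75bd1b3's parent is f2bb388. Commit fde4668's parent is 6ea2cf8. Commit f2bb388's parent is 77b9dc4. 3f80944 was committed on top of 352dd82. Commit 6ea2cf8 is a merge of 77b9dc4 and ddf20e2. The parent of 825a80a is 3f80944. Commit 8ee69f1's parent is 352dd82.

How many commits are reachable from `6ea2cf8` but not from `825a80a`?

4

Reachable from 6ea2cf8: {352dd82, 6ea2cf8, 77b9dc4, 8ee69f1, ddf20e2}.
Reachable from 825a80a: {352dd82, 3f80944, 825a80a}.
In 6ea2cf8's history but not 825a80a's: {6ea2cf8, 77b9dc4, 8ee69f1, ddf20e2} — 4 commits.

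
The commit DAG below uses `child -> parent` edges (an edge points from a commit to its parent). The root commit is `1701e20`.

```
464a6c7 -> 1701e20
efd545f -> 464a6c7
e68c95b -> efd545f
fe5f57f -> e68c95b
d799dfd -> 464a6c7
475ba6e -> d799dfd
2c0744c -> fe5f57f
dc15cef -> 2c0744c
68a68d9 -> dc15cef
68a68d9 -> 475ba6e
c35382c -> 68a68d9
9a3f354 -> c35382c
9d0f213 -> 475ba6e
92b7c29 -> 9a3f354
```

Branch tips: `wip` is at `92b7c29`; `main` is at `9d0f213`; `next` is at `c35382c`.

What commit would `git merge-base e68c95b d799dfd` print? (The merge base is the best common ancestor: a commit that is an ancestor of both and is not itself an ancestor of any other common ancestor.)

464a6c7

Ancestors of e68c95b: {1701e20, 464a6c7, e68c95b, efd545f}.
Ancestors of d799dfd: {1701e20, 464a6c7, d799dfd}.
Common ancestors: {1701e20, 464a6c7}.
Among these, 464a6c7 is not an ancestor of any other common ancestor — it is the merge base.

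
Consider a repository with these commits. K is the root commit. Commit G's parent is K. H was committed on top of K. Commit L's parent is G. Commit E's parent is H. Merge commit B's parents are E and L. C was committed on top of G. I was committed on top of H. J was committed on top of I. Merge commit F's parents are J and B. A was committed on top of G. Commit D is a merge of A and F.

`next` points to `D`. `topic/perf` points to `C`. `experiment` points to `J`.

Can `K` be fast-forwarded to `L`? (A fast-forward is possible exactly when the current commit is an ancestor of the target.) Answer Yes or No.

Yes

A fast-forward from K to L is possible iff K is an ancestor of L.
Ancestors of L: {G, K, L}.
K is among them, so fast-forward is possible.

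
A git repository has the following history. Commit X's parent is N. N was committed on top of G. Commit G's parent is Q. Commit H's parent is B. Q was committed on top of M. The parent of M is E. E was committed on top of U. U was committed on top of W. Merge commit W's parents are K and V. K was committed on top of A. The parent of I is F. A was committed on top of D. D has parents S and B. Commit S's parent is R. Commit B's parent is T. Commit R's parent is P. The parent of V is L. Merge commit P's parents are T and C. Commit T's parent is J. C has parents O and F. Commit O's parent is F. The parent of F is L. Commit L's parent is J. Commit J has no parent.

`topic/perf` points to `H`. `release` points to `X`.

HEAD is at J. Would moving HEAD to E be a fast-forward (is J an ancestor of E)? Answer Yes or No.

A fast-forward from J to E is possible iff J is an ancestor of E.
Ancestors of E: {A, B, C, D, E, F, J, K, L, O, P, R, S, T, U, V, W}.
J is among them, so fast-forward is possible.

Yes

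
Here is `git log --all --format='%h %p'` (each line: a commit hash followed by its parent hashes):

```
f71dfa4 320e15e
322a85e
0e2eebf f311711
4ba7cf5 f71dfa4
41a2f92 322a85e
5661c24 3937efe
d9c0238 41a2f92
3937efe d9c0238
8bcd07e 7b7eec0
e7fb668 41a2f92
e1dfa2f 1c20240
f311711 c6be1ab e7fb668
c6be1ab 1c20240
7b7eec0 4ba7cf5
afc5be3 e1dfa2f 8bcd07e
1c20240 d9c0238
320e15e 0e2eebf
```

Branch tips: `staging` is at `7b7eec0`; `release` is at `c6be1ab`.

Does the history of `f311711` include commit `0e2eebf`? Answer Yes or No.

No

Ancestors of f311711: {1c20240, 322a85e, 41a2f92, c6be1ab, d9c0238, e7fb668, f311711}.
0e2eebf is not in that set, so it is not an ancestor of f311711.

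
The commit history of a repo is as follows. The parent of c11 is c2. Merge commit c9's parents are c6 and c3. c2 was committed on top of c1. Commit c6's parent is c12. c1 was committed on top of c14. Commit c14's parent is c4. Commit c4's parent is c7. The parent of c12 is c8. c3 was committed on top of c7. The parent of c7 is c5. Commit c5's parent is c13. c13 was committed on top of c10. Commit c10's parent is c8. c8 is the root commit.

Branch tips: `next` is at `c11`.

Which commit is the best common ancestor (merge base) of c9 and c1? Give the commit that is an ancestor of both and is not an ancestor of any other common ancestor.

c7

Ancestors of c9: {c10, c12, c13, c3, c5, c6, c7, c8, c9}.
Ancestors of c1: {c1, c10, c13, c14, c4, c5, c7, c8}.
Common ancestors: {c10, c13, c5, c7, c8}.
Among these, c7 is not an ancestor of any other common ancestor — it is the merge base.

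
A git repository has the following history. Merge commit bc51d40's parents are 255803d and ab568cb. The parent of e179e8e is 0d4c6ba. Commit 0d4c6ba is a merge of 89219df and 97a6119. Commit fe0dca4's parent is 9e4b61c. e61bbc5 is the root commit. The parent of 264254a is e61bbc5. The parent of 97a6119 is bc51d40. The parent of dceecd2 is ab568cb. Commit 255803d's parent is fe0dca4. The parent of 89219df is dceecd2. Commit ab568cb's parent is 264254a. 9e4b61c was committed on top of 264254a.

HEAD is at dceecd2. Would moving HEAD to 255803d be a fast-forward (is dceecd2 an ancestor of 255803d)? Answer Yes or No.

A fast-forward from dceecd2 to 255803d is possible iff dceecd2 is an ancestor of 255803d.
Ancestors of 255803d: {255803d, 264254a, 9e4b61c, e61bbc5, fe0dca4}.
dceecd2 is not among them, so fast-forward is not possible.

No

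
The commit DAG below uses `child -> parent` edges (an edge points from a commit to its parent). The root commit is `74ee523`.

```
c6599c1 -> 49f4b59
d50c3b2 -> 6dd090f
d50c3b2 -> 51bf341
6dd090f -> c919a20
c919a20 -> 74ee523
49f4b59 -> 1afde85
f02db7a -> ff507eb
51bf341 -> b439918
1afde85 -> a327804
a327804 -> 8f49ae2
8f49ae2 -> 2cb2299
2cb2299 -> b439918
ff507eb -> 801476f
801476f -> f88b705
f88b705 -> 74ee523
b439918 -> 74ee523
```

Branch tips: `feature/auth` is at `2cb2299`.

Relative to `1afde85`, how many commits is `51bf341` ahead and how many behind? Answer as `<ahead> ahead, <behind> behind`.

Reachable from 51bf341: {51bf341, 74ee523, b439918}.
Reachable from 1afde85: {1afde85, 2cb2299, 74ee523, 8f49ae2, a327804, b439918}.
Only in 51bf341's history (ahead): {51bf341} — 1.
Only in 1afde85's history (behind): {1afde85, 2cb2299, 8f49ae2, a327804} — 4.

1 ahead, 4 behind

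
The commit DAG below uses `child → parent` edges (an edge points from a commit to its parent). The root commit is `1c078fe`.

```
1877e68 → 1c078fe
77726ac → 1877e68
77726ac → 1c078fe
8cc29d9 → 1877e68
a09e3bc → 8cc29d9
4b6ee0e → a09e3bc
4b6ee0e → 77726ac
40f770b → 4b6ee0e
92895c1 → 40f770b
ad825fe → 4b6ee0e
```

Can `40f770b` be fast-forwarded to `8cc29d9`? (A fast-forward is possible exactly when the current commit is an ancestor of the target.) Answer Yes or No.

A fast-forward from 40f770b to 8cc29d9 is possible iff 40f770b is an ancestor of 8cc29d9.
Ancestors of 8cc29d9: {1877e68, 1c078fe, 8cc29d9}.
40f770b is not among them, so fast-forward is not possible.

No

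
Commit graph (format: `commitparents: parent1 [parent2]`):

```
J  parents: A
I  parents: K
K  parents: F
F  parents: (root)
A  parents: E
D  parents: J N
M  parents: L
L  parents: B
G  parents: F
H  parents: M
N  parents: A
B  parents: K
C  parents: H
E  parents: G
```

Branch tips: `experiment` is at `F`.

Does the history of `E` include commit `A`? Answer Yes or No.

Ancestors of E: {E, F, G}.
A is not in that set, so it is not an ancestor of E.

No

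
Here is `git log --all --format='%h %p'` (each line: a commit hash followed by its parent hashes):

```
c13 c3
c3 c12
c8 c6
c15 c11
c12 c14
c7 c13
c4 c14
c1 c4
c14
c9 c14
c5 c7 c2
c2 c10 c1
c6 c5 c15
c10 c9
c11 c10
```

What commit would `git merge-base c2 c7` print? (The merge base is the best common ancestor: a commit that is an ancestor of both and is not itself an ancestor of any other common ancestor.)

Ancestors of c2: {c1, c10, c14, c2, c4, c9}.
Ancestors of c7: {c12, c13, c14, c3, c7}.
Common ancestors: {c14}.
The only common ancestor is c14, so it is the merge base.

c14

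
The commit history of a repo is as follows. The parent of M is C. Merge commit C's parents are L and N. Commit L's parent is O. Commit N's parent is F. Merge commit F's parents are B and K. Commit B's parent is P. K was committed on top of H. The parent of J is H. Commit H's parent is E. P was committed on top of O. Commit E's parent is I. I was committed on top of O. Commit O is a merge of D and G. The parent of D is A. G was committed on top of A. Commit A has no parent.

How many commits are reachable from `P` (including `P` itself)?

5

Walking parent pointers from P: reachable set = {A, D, G, O, P}.
That is 5 commits.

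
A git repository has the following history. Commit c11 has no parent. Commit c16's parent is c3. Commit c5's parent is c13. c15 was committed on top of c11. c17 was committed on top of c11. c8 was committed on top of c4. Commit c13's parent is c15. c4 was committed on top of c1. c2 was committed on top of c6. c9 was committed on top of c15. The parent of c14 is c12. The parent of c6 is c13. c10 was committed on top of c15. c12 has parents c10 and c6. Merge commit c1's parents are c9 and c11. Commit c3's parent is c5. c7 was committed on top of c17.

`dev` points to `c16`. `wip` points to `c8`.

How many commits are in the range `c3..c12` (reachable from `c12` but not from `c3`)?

Reachable from c12: {c10, c11, c12, c13, c15, c6}.
Reachable from c3: {c11, c13, c15, c3, c5}.
In c12's history but not c3's: {c10, c12, c6} — 3 commits.

3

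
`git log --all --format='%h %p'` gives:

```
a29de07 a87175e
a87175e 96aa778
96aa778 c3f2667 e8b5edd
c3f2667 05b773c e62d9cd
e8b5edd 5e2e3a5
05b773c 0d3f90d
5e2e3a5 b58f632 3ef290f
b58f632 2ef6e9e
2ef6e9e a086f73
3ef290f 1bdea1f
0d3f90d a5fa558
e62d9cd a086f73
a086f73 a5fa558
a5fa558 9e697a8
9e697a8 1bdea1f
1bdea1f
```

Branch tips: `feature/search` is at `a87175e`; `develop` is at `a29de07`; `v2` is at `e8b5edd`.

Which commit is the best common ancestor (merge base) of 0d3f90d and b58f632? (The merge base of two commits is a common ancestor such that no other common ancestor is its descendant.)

Ancestors of 0d3f90d: {0d3f90d, 1bdea1f, 9e697a8, a5fa558}.
Ancestors of b58f632: {1bdea1f, 2ef6e9e, 9e697a8, a086f73, a5fa558, b58f632}.
Common ancestors: {1bdea1f, 9e697a8, a5fa558}.
Among these, a5fa558 is not an ancestor of any other common ancestor — it is the merge base.

a5fa558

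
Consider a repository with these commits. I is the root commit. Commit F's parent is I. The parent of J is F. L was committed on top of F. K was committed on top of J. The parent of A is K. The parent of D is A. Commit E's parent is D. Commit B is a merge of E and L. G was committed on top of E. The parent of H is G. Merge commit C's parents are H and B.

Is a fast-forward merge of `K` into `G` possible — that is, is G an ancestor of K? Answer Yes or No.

A fast-forward from G to K is possible iff G is an ancestor of K.
Ancestors of K: {F, I, J, K}.
G is not among them, so fast-forward is not possible.

No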